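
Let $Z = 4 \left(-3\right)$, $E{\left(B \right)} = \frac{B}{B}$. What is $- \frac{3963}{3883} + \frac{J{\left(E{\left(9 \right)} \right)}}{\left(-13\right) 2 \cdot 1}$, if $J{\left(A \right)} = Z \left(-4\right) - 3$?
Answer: $- \frac{277773}{100958} \approx -2.7514$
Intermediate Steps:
$E{\left(B \right)} = 1$
$Z = -12$
$J{\left(A \right)} = 45$ ($J{\left(A \right)} = \left(-12\right) \left(-4\right) - 3 = 48 - 3 = 45$)
$- \frac{3963}{3883} + \frac{J{\left(E{\left(9 \right)} \right)}}{\left(-13\right) 2 \cdot 1} = - \frac{3963}{3883} + \frac{45}{\left(-13\right) 2 \cdot 1} = \left(-3963\right) \frac{1}{3883} + \frac{45}{\left(-26\right) 1} = - \frac{3963}{3883} + \frac{45}{-26} = - \frac{3963}{3883} + 45 \left(- \frac{1}{26}\right) = - \frac{3963}{3883} - \frac{45}{26} = - \frac{277773}{100958}$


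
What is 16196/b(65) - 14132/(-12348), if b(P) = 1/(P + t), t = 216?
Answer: 14049175145/3087 ≈ 4.5511e+6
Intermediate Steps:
b(P) = 1/(216 + P) (b(P) = 1/(P + 216) = 1/(216 + P))
16196/b(65) - 14132/(-12348) = 16196/(1/(216 + 65)) - 14132/(-12348) = 16196/(1/281) - 14132*(-1/12348) = 16196/(1/281) + 3533/3087 = 16196*281 + 3533/3087 = 4551076 + 3533/3087 = 14049175145/3087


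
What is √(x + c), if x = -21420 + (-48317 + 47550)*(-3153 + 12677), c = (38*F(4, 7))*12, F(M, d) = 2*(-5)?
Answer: 2*I*√1832722 ≈ 2707.6*I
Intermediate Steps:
F(M, d) = -10
c = -4560 (c = (38*(-10))*12 = -380*12 = -4560)
x = -7326328 (x = -21420 - 767*9524 = -21420 - 7304908 = -7326328)
√(x + c) = √(-7326328 - 4560) = √(-7330888) = 2*I*√1832722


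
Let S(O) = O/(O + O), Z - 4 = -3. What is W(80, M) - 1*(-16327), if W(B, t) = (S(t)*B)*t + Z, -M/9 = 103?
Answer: -20752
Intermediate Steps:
M = -927 (M = -9*103 = -927)
Z = 1 (Z = 4 - 3 = 1)
S(O) = 1/2 (S(O) = O/((2*O)) = (1/(2*O))*O = 1/2)
W(B, t) = 1 + B*t/2 (W(B, t) = (B/2)*t + 1 = B*t/2 + 1 = 1 + B*t/2)
W(80, M) - 1*(-16327) = (1 + (1/2)*80*(-927)) - 1*(-16327) = (1 - 37080) + 16327 = -37079 + 16327 = -20752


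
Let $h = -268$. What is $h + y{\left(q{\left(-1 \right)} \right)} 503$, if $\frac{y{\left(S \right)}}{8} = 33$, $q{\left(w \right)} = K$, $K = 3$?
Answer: $132524$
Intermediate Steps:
$q{\left(w \right)} = 3$
$y{\left(S \right)} = 264$ ($y{\left(S \right)} = 8 \cdot 33 = 264$)
$h + y{\left(q{\left(-1 \right)} \right)} 503 = -268 + 264 \cdot 503 = -268 + 132792 = 132524$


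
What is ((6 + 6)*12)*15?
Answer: 2160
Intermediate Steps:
((6 + 6)*12)*15 = (12*12)*15 = 144*15 = 2160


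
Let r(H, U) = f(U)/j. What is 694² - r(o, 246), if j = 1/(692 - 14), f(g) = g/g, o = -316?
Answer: 480958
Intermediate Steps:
f(g) = 1
j = 1/678 ≈ 0.0014749
r(H, U) = 678 (r(H, U) = 1/(1/678) = 1*678 = 678)
694² - r(o, 246) = 694² - 1*678 = 481636 - 678 = 480958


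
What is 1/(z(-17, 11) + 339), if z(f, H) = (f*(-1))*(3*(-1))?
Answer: 1/288 ≈ 0.0034722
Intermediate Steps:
z(f, H) = 3*f (z(f, H) = -f*(-3) = 3*f)
1/(z(-17, 11) + 339) = 1/(3*(-17) + 339) = 1/(-51 + 339) = 1/288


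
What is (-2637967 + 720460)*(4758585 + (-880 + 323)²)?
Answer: -9719524676838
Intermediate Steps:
(-2637967 + 720460)*(4758585 + (-880 + 323)²) = -1917507*(4758585 + (-557)²) = -1917507*(4758585 + 310249) = -1917507*5068834 = -9719524676838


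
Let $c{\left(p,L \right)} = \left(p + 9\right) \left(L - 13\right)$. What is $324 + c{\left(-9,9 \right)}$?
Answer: $324$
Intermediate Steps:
$c{\left(p,L \right)} = \left(-13 + L\right) \left(9 + p\right)$ ($c{\left(p,L \right)} = \left(9 + p\right) \left(-13 + L\right) = \left(-13 + L\right) \left(9 + p\right)$)
$324 + c{\left(-9,9 \right)} = 324 + \left(-117 - -117 + 9 \cdot 9 + 9 \left(-9\right)\right) = 324 + \left(-117 + 117 + 81 - 81\right) = 324 + 0 = 324$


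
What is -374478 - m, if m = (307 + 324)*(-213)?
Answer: -240075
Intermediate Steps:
m = -134403 (m = 631*(-213) = -134403)
-374478 - m = -374478 - 1*(-134403) = -374478 + 134403 = -240075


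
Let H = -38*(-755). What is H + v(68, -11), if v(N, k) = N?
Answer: 28758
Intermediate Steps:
H = 28690
H + v(68, -11) = 28690 + 68 = 28758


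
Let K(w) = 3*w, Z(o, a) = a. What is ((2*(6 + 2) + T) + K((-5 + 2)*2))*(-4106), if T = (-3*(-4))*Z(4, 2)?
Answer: -90332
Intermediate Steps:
T = 24 (T = -3*(-4)*2 = 12*2 = 24)
((2*(6 + 2) + T) + K((-5 + 2)*2))*(-4106) = ((2*(6 + 2) + 24) + 3*((-5 + 2)*2))*(-4106) = ((2*8 + 24) + 3*(-3*2))*(-4106) = ((16 + 24) + 3*(-6))*(-4106) = (40 - 18)*(-4106) = 22*(-4106) = -90332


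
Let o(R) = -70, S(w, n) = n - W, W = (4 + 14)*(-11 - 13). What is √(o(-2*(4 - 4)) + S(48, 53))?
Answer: √415 ≈ 20.372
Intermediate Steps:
W = -432 (W = 18*(-24) = -432)
S(w, n) = 432 + n (S(w, n) = n - 1*(-432) = n + 432 = 432 + n)
√(o(-2*(4 - 4)) + S(48, 53)) = √(-70 + (432 + 53)) = √(-70 + 485) = √415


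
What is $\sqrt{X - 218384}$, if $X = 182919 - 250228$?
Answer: $i \sqrt{285693} \approx 534.5 i$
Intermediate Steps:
$X = -67309$
$\sqrt{X - 218384} = \sqrt{-67309 - 218384} = \sqrt{-285693} = i \sqrt{285693}$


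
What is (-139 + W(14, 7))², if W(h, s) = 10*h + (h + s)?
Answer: 484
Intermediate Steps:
W(h, s) = s + 11*h
(-139 + W(14, 7))² = (-139 + (7 + 11*14))² = (-139 + (7 + 154))² = (-139 + 161)² = 22² = 484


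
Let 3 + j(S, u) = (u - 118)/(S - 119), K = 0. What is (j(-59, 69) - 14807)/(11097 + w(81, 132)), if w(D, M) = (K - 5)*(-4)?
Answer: -2636131/1978826 ≈ -1.3322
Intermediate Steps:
w(D, M) = 20 (w(D, M) = (0 - 5)*(-4) = -5*(-4) = 20)
j(S, u) = -3 + (-118 + u)/(-119 + S) (j(S, u) = -3 + (u - 118)/(S - 119) = -3 + (-118 + u)/(-119 + S))
(j(-59, 69) - 14807)/(11097 + w(81, 132)) = ((239 + 69 - 3*(-59))/(-119 - 59) - 14807)/(11097 + 20) = ((239 + 69 + 177)/(-178) - 14807)/11117 = (-1/178*485 - 14807)*(1/11117) = (-485/178 - 14807)*(1/11117) = -2636131/178*1/11117 = -2636131/1978826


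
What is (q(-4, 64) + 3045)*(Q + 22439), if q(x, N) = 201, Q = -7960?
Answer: 46998834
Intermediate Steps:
(q(-4, 64) + 3045)*(Q + 22439) = (201 + 3045)*(-7960 + 22439) = 3246*14479 = 46998834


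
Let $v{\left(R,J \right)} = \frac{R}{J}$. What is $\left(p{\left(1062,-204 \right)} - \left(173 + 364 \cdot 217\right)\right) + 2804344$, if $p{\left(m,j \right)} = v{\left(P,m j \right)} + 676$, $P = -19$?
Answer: $\frac{590551900651}{216648} \approx 2.7259 \cdot 10^{6}$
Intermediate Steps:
$p{\left(m,j \right)} = 676 - \frac{19}{j m}$ ($p{\left(m,j \right)} = - \frac{19}{m j} + 676 = - \frac{19}{j m} + 676 = 676 - \frac{19}{j m}$)
$\left(p{\left(1062,-204 \right)} - \left(173 + 364 \cdot 217\right)\right) + 2804344 = \left(\left(676 - \frac{19}{\left(-204\right) 1062}\right) - \left(173 + 364 \cdot 217\right)\right) + 2804344 = \left(\left(676 - \left(- \frac{19}{204}\right) \frac{1}{1062}\right) - \left(173 + 78988\right)\right) + 2804344 = \left(\left(676 + \frac{19}{216648}\right) - 79161\right) + 2804344 = \left(\frac{146454067}{216648} - 79161\right) + 2804344 = - \frac{17003618261}{216648} + 2804344 = \frac{590551900651}{216648}$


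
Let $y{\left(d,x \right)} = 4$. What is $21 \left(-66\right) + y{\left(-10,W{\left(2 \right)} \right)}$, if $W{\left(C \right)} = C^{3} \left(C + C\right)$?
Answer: $-1382$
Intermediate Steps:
$W{\left(C \right)} = 2 C^{4}$ ($W{\left(C \right)} = C^{3} \cdot 2 C = 2 C^{4}$)
$21 \left(-66\right) + y{\left(-10,W{\left(2 \right)} \right)} = 21 \left(-66\right) + 4 = -1386 + 4 = -1382$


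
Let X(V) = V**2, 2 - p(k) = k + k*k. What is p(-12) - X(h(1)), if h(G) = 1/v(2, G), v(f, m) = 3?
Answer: -1171/9 ≈ -130.11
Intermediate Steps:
p(k) = 2 - k - k**2 (p(k) = 2 - (k + k*k) = 2 - (k + k**2) = 2 + (-k - k**2) = 2 - k - k**2)
h(G) = 1/3
p(-12) - X(h(1)) = (2 - 1*(-12) - 1*(-12)**2) - (1/3)**2 = (2 + 12 - 1*144) - 1*1/9 = (2 + 12 - 144) - 1/9 = -130 - 1/9 = -1171/9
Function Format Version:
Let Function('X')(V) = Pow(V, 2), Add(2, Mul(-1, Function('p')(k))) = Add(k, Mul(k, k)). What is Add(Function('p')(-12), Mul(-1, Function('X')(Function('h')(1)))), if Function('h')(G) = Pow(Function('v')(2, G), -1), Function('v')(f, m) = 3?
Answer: Rational(-1171, 9) ≈ -130.11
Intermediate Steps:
Function('p')(k) = Add(2, Mul(-1, k), Mul(-1, Pow(k, 2))) (Function('p')(k) = Add(2, Mul(-1, Add(k, Mul(k, k)))) = Add(2, Mul(-1, Add(k, Pow(k, 2)))) = Add(2, Add(Mul(-1, k), Mul(-1, Pow(k, 2)))) = Add(2, Mul(-1, k), Mul(-1, Pow(k, 2))))
Function('h')(G) = Rational(1, 3) (Function('h')(G) = Pow(3, -1) = Rational(1, 3))
Add(Function('p')(-12), Mul(-1, Function('X')(Function('h')(1)))) = Add(Add(2, Mul(-1, -12), Mul(-1, Pow(-12, 2))), Mul(-1, Pow(Rational(1, 3), 2))) = Add(Add(2, 12, Mul(-1, 144)), Mul(-1, Rational(1, 9))) = Add(Add(2, 12, -144), Rational(-1, 9)) = Add(-130, Rational(-1, 9)) = Rational(-1171, 9)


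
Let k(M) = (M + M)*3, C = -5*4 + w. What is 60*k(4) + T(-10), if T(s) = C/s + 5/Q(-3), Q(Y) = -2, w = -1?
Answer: 7198/5 ≈ 1439.6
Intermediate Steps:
C = -21 (C = -5*4 - 1 = -20 - 1 = -21)
k(M) = 6*M (k(M) = (2*M)*3 = 6*M)
T(s) = -5/2 - 21/s (T(s) = -21/s + 5/(-2) = -21/s + 5*(-1/2) = -21/s - 5/2 = -5/2 - 21/s)
60*k(4) + T(-10) = 60*(6*4) + (-5/2 - 21/(-10)) = 60*24 + (-5/2 - 21*(-1/10)) = 1440 + (-5/2 + 21/10) = 1440 - 2/5 = 7198/5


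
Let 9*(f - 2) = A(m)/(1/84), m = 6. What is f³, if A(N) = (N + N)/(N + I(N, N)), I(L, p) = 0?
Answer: 238328/27 ≈ 8827.0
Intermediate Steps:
A(N) = 2 (A(N) = (N + N)/(N + 0) = (2*N)/N = 2)
f = 62/3 (f = 2 + (2/(1/84))/9 = 2 + (2*84)/9 = 2 + (⅑)*168 = 2 + 56/3 = 62/3 ≈ 20.667)
f³ = (62/3)³ = 238328/27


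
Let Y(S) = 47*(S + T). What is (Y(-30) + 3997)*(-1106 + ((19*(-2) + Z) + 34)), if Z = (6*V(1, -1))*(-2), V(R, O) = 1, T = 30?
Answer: -4484634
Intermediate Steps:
Z = -12 (Z = (6*1)*(-2) = 6*(-2) = -12)
Y(S) = 1410 + 47*S (Y(S) = 47*(S + 30) = 47*(30 + S) = 1410 + 47*S)
(Y(-30) + 3997)*(-1106 + ((19*(-2) + Z) + 34)) = ((1410 + 47*(-30)) + 3997)*(-1106 + ((19*(-2) - 12) + 34)) = ((1410 - 1410) + 3997)*(-1106 + ((-38 - 12) + 34)) = (0 + 3997)*(-1106 + (-50 + 34)) = 3997*(-1106 - 16) = 3997*(-1122) = -4484634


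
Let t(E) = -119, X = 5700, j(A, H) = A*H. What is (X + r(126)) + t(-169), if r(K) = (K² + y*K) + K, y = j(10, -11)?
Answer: 7723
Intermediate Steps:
y = -110 (y = 10*(-11) = -110)
r(K) = K² - 109*K (r(K) = (K² - 110*K) + K = K² - 109*K)
(X + r(126)) + t(-169) = (5700 + 126*(-109 + 126)) - 119 = (5700 + 126*17) - 119 = (5700 + 2142) - 119 = 7842 - 119 = 7723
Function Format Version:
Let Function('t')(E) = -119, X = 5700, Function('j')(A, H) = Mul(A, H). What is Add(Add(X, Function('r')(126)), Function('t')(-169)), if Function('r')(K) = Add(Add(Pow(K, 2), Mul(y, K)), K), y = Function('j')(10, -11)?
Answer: 7723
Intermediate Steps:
y = -110 (y = Mul(10, -11) = -110)
Function('r')(K) = Add(Pow(K, 2), Mul(-109, K)) (Function('r')(K) = Add(Add(Pow(K, 2), Mul(-110, K)), K) = Add(Pow(K, 2), Mul(-109, K)))
Add(Add(X, Function('r')(126)), Function('t')(-169)) = Add(Add(5700, Mul(126, Add(-109, 126))), -119) = Add(Add(5700, Mul(126, 17)), -119) = Add(Add(5700, 2142), -119) = Add(7842, -119) = 7723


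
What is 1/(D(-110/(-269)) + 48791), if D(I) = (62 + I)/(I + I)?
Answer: 55/2687702 ≈ 2.0464e-5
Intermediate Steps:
D(I) = (62 + I)/(2*I) (D(I) = (62 + I)/((2*I)) = (62 + I)*(1/(2*I)) = (62 + I)/(2*I))
1/(D(-110/(-269)) + 48791) = 1/((62 - 110/(-269))/(2*((-110/(-269)))) + 48791) = 1/((62 - 110*(-1)/269)/(2*((-110*(-1)/269))) + 48791) = 1/((62 - 1*(-110/269))/(2*((-1*(-110/269)))) + 48791) = 1/((62 + 110/269)/(2*(110/269)) + 48791) = 1/((½)*(269/110)*(16788/269) + 48791) = 1/(4197/55 + 48791) = 1/(2687702/55) = 55/2687702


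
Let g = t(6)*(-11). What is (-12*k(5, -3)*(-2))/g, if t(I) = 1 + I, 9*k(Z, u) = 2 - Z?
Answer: 8/77 ≈ 0.10390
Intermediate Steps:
k(Z, u) = 2/9 - Z/9 (k(Z, u) = (2 - Z)/9 = 2/9 - Z/9)
g = -77 (g = (1 + 6)*(-11) = 7*(-11) = -77)
(-12*k(5, -3)*(-2))/g = (-12*(2/9 - ⅑*5)*(-2))/(-77) = (-12*(2/9 - 5/9)*(-2))*(-1/77) = (-12*(-⅓)*(-2))*(-1/77) = (4*(-2))*(-1/77) = -8*(-1/77) = 8/77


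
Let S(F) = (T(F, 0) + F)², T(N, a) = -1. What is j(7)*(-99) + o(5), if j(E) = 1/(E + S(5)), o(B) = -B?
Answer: -214/23 ≈ -9.3044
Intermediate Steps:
S(F) = (-1 + F)²
j(E) = 1/(16 + E) (j(E) = 1/(E + (-1 + 5)²) = 1/(E + 4²) = 1/(E + 16) = 1/(16 + E))
j(7)*(-99) + o(5) = -99/(16 + 7) - 1*5 = -99/23 - 5 = -214/23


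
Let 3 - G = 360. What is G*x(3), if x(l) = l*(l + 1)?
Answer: -4284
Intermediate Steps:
x(l) = l*(1 + l)
G = -357 (G = 3 - 1*360 = 3 - 360 = -357)
G*x(3) = -1071*(1 + 3) = -1071*4 = -357*12 = -4284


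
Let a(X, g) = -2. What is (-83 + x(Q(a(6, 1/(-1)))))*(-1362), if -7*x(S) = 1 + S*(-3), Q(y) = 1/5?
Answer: 3959334/35 ≈ 1.1312e+5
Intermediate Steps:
Q(y) = ⅕
x(S) = -⅐ + 3*S/7 (x(S) = -(1 + S*(-3))/7 = -(1 - 3*S)/7 = -⅐ + 3*S/7)
(-83 + x(Q(a(6, 1/(-1)))))*(-1362) = (-83 + (-⅐ + (3/7)*(⅕)))*(-1362) = (-83 + (-⅐ + 3/35))*(-1362) = (-83 - 2/35)*(-1362) = -2907/35*(-1362) = 3959334/35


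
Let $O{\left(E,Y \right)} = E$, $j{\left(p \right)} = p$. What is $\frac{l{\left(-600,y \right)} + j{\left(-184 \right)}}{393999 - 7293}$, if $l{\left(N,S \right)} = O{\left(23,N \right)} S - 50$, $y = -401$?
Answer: $- \frac{9457}{386706} \approx -0.024455$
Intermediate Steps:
$l{\left(N,S \right)} = -50 + 23 S$ ($l{\left(N,S \right)} = 23 S - 50 = -50 + 23 S$)
$\frac{l{\left(-600,y \right)} + j{\left(-184 \right)}}{393999 - 7293} = \frac{\left(-50 + 23 \left(-401\right)\right) - 184}{393999 - 7293} = \frac{\left(-50 - 9223\right) - 184}{386706} = \left(-9273 - 184\right) \frac{1}{386706} = \left(-9457\right) \frac{1}{386706} = - \frac{9457}{386706}$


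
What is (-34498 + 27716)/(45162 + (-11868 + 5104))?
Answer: -3391/19199 ≈ -0.17662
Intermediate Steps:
(-34498 + 27716)/(45162 + (-11868 + 5104)) = -6782/(45162 - 6764) = -6782/38398 = -6782*1/38398 = -3391/19199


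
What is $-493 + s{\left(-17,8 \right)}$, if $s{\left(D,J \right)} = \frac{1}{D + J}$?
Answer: $- \frac{4438}{9} \approx -493.11$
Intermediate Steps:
$-493 + s{\left(-17,8 \right)} = -493 + \frac{1}{-17 + 8} = -493 + \frac{1}{-9} = -493 - \frac{1}{9} = - \frac{4438}{9}$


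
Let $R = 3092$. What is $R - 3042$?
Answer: $50$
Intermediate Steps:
$R - 3042 = 3092 - 3042 = 50$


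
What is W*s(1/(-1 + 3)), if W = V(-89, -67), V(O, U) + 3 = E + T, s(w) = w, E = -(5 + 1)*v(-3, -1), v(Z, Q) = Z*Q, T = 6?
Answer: -15/2 ≈ -7.5000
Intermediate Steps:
v(Z, Q) = Q*Z
E = -18 (E = -(5 + 1)*(-1*(-3)) = -6*3 = -1*18 = -18)
V(O, U) = -15 (V(O, U) = -3 + (-18 + 6) = -3 - 12 = -15)
W = -15
W*s(1/(-1 + 3)) = -15/(-1 + 3) = -15/2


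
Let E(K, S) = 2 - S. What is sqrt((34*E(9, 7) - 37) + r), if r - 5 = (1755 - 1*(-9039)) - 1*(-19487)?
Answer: sqrt(30079) ≈ 173.43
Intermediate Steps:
r = 30286 (r = 5 + ((1755 - 1*(-9039)) - 1*(-19487)) = 5 + ((1755 + 9039) + 19487) = 5 + (10794 + 19487) = 5 + 30281 = 30286)
sqrt((34*E(9, 7) - 37) + r) = sqrt((34*(2 - 1*7) - 37) + 30286) = sqrt((34*(2 - 7) - 37) + 30286) = sqrt((34*(-5) - 37) + 30286) = sqrt((-170 - 37) + 30286) = sqrt(-207 + 30286) = sqrt(30079)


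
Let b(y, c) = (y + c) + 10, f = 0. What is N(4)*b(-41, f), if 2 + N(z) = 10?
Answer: -248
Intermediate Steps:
b(y, c) = 10 + c + y (b(y, c) = (c + y) + 10 = 10 + c + y)
N(z) = 8 (N(z) = -2 + 10 = 8)
N(4)*b(-41, f) = 8*(10 + 0 - 41) = 8*(-31) = -248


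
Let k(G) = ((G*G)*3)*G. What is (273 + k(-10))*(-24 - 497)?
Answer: 1420767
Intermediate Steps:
k(G) = 3*G³ (k(G) = (G²*3)*G = (3*G²)*G = 3*G³)
(273 + k(-10))*(-24 - 497) = (273 + 3*(-10)³)*(-24 - 497) = (273 + 3*(-1000))*(-521) = (273 - 3000)*(-521) = -2727*(-521) = 1420767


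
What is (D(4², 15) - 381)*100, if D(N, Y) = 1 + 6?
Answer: -37400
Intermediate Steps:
D(N, Y) = 7
(D(4², 15) - 381)*100 = (7 - 381)*100 = -374*100 = -37400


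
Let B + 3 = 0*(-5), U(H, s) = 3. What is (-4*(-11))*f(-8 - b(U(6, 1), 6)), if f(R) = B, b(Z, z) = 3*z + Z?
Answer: -132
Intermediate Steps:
b(Z, z) = Z + 3*z
B = -3 (B = -3 + 0*(-5) = -3 + 0 = -3)
f(R) = -3
(-4*(-11))*f(-8 - b(U(6, 1), 6)) = -4*(-11)*(-3) = 44*(-3) = -132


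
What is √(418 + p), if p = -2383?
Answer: I*√1965 ≈ 44.328*I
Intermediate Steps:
√(418 + p) = √(418 - 2383) = √(-1965) = I*√1965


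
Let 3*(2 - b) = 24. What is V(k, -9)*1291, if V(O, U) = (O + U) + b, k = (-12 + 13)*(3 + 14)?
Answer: 2582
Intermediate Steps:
b = -6 (b = 2 - ⅓*24 = 2 - 8 = -6)
k = 17 (k = 1*17 = 17)
V(O, U) = -6 + O + U (V(O, U) = (O + U) - 6 = -6 + O + U)
V(k, -9)*1291 = (-6 + 17 - 9)*1291 = 2*1291 = 2582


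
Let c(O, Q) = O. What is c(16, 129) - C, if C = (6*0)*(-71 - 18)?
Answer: 16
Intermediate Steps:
C = 0 (C = 0*(-89) = 0)
c(16, 129) - C = 16 - 1*0 = 16 + 0 = 16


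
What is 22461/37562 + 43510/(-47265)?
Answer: -114540691/355073586 ≈ -0.32258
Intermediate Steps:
22461/37562 + 43510/(-47265) = 22461*(1/37562) + 43510*(-1/47265) = 22461/37562 - 8702/9453 = -114540691/355073586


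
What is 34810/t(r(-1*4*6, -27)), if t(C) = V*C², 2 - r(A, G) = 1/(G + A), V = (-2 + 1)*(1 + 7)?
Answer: -45270405/42436 ≈ -1066.8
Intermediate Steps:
V = -8 (V = -1*8 = -8)
r(A, G) = 2 - 1/(A + G) (r(A, G) = 2 - 1/(G + A) = 2 - 1/(A + G))
t(C) = -8*C²
34810/t(r(-1*4*6, -27)) = 34810/((-8*(-1 + 2*(-1*4*6) + 2*(-27))²/(-1*4*6 - 27)²)) = 34810/((-8*(-1 + 2*(-4*6) - 54)²/(-4*6 - 27)²)) = 34810/((-8*(-1 + 2*(-24) - 54)²/(-24 - 27)²)) = 34810/((-8*(-1 - 48 - 54)²/2601)) = 34810/((-8*(-1/51*(-103))²)) = 34810/((-8*(103/51)²)) = 34810/((-8*10609/2601)) = 34810/(-84872/2601) = 34810*(-2601/84872) = -45270405/42436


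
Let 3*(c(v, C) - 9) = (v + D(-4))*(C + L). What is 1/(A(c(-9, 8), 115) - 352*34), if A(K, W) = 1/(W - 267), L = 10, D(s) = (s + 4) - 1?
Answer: -152/1819137 ≈ -8.3556e-5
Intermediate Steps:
D(s) = 3 + s (D(s) = (4 + s) - 1 = 3 + s)
c(v, C) = 9 + (-1 + v)*(10 + C)/3 (c(v, C) = 9 + ((v + (3 - 4))*(C + 10))/3 = 9 + ((v - 1)*(10 + C))/3 = 9 + ((-1 + v)*(10 + C))/3 = 9 + (-1 + v)*(10 + C)/3)
A(K, W) = 1/(-267 + W)
1/(A(c(-9, 8), 115) - 352*34) = 1/(1/(-267 + 115) - 352*34) = 1/(1/(-152) - 11968) = 1/(-1/152 - 11968) = 1/(-1819137/152) = -152/1819137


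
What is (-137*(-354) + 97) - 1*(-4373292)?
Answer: 4421887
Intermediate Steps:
(-137*(-354) + 97) - 1*(-4373292) = (48498 + 97) + 4373292 = 48595 + 4373292 = 4421887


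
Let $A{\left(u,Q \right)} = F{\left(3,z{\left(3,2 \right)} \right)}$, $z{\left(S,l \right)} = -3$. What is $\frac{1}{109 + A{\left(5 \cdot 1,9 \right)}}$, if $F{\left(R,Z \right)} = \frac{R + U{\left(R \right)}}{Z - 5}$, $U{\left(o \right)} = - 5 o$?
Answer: $\frac{2}{221} \approx 0.0090498$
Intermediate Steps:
$F{\left(R,Z \right)} = - \frac{4 R}{-5 + Z}$ ($F{\left(R,Z \right)} = \frac{R - 5 R}{Z - 5} = \frac{\left(-4\right) R}{-5 + Z} = - \frac{4 R}{-5 + Z}$)
$A{\left(u,Q \right)} = \frac{3}{2}$ ($A{\left(u,Q \right)} = \left(-4\right) 3 \frac{1}{-5 - 3} = \left(-4\right) 3 \frac{1}{-8} = \left(-4\right) 3 \left(- \frac{1}{8}\right) = \frac{3}{2}$)
$\frac{1}{109 + A{\left(5 \cdot 1,9 \right)}} = \frac{1}{109 + \frac{3}{2}} = \frac{1}{\frac{221}{2}} = \frac{2}{221}$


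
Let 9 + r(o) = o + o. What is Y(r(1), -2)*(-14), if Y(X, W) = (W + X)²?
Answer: -1134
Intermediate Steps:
r(o) = -9 + 2*o (r(o) = -9 + (o + o) = -9 + 2*o)
Y(r(1), -2)*(-14) = (-2 + (-9 + 2*1))²*(-14) = (-2 + (-9 + 2))²*(-14) = (-2 - 7)²*(-14) = (-9)²*(-14) = 81*(-14) = -1134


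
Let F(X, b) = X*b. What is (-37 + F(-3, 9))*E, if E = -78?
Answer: 4992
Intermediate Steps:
(-37 + F(-3, 9))*E = (-37 - 3*9)*(-78) = (-37 - 27)*(-78) = -64*(-78) = 4992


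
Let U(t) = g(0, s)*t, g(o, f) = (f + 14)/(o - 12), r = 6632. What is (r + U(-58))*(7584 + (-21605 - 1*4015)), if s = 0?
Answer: -120835188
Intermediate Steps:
g(o, f) = (14 + f)/(-12 + o)
U(t) = -7*t/6 (U(t) = ((14 + 0)/(-12 + 0))*t = (14/(-12))*t = (-1/12*14)*t = -7*t/6)
(r + U(-58))*(7584 + (-21605 - 1*4015)) = (6632 - 7/6*(-58))*(7584 + (-21605 - 1*4015)) = (6632 + 203/3)*(7584 + (-21605 - 4015)) = 20099*(7584 - 25620)/3 = (20099/3)*(-18036) = -120835188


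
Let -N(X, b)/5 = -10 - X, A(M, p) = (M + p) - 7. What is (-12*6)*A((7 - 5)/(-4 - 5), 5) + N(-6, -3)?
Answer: 180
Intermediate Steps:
A(M, p) = -7 + M + p
N(X, b) = 50 + 5*X (N(X, b) = -5*(-10 - X) = 50 + 5*X)
(-12*6)*A((7 - 5)/(-4 - 5), 5) + N(-6, -3) = (-12*6)*(-7 + (7 - 5)/(-4 - 5) + 5) + (50 + 5*(-6)) = -72*(-7 + 2/(-9) + 5) + (50 - 30) = -72*(-7 + 2*(-⅑) + 5) + 20 = -72*(-7 - 2/9 + 5) + 20 = -72*(-20/9) + 20 = 160 + 20 = 180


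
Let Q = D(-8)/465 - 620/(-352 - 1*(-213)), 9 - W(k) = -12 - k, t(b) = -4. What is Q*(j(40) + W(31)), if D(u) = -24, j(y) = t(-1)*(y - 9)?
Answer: -6839136/21545 ≈ -317.44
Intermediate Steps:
j(y) = 36 - 4*y (j(y) = -4*(y - 9) = -4*(-9 + y) = 36 - 4*y)
W(k) = 21 + k (W(k) = 9 - (-12 - k) = 9 + (12 + k) = 21 + k)
Q = 94988/21545 (Q = -24/465 - 620/(-352 - 1*(-213)) = -24*1/465 - 620/(-352 + 213) = -8/155 - 620/(-139) = -8/155 - 620*(-1/139) = -8/155 + 620/139 = 94988/21545 ≈ 4.4088)
Q*(j(40) + W(31)) = 94988*((36 - 4*40) + (21 + 31))/21545 = 94988*((36 - 160) + 52)/21545 = 94988*(-124 + 52)/21545 = (94988/21545)*(-72) = -6839136/21545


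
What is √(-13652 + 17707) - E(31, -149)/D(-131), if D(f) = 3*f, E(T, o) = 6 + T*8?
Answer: 254/393 + √4055 ≈ 64.325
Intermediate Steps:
E(T, o) = 6 + 8*T
√(-13652 + 17707) - E(31, -149)/D(-131) = √(-13652 + 17707) - (6 + 8*31)/(3*(-131)) = √4055 - (6 + 248)/(-393) = √4055 - 254*(-1)/393 = √4055 - 1*(-254/393) = √4055 + 254/393 = 254/393 + √4055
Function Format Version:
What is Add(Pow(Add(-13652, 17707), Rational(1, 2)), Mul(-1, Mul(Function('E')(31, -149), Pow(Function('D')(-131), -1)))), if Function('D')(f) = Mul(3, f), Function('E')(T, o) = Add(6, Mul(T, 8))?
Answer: Add(Rational(254, 393), Pow(4055, Rational(1, 2))) ≈ 64.325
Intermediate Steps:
Function('E')(T, o) = Add(6, Mul(8, T))
Add(Pow(Add(-13652, 17707), Rational(1, 2)), Mul(-1, Mul(Function('E')(31, -149), Pow(Function('D')(-131), -1)))) = Add(Pow(Add(-13652, 17707), Rational(1, 2)), Mul(-1, Mul(Add(6, Mul(8, 31)), Pow(Mul(3, -131), -1)))) = Add(Pow(4055, Rational(1, 2)), Mul(-1, Mul(Add(6, 248), Pow(-393, -1)))) = Add(Pow(4055, Rational(1, 2)), Mul(-1, Mul(254, Rational(-1, 393)))) = Add(Pow(4055, Rational(1, 2)), Mul(-1, Rational(-254, 393))) = Add(Pow(4055, Rational(1, 2)), Rational(254, 393)) = Add(Rational(254, 393), Pow(4055, Rational(1, 2)))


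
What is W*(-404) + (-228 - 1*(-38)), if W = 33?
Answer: -13522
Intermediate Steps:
W*(-404) + (-228 - 1*(-38)) = 33*(-404) + (-228 - 1*(-38)) = -13332 + (-228 + 38) = -13332 - 190 = -13522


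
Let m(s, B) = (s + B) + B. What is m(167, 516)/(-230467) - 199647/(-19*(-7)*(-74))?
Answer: 6571463513/324036602 ≈ 20.280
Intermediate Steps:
m(s, B) = s + 2*B (m(s, B) = (B + s) + B = s + 2*B)
m(167, 516)/(-230467) - 199647/(-19*(-7)*(-74)) = (167 + 2*516)/(-230467) - 199647/(-19*(-7)*(-74)) = (167 + 1032)*(-1/230467) - 199647/(133*(-74)) = 1199*(-1/230467) - 199647/(-9842) = -1199/230467 - 199647*(-1/9842) = -1199/230467 + 28521/1406 = 6571463513/324036602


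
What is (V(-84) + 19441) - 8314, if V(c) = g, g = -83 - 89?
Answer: 10955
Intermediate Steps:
g = -172
V(c) = -172
(V(-84) + 19441) - 8314 = (-172 + 19441) - 8314 = 19269 - 8314 = 10955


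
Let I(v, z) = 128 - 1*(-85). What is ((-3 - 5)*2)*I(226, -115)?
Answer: -3408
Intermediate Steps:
I(v, z) = 213 (I(v, z) = 128 + 85 = 213)
((-3 - 5)*2)*I(226, -115) = ((-3 - 5)*2)*213 = -8*2*213 = -16*213 = -3408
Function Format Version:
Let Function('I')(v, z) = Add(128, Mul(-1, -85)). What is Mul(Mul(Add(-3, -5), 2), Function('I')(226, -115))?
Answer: -3408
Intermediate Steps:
Function('I')(v, z) = 213 (Function('I')(v, z) = Add(128, 85) = 213)
Mul(Mul(Add(-3, -5), 2), Function('I')(226, -115)) = Mul(Mul(Add(-3, -5), 2), 213) = Mul(Mul(-8, 2), 213) = Mul(-16, 213) = -3408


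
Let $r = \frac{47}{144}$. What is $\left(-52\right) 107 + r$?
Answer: $- \frac{801169}{144} \approx -5563.7$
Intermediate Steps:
$r = \frac{47}{144}$ ($r = 47 \cdot \frac{1}{144} = \frac{47}{144} \approx 0.32639$)
$\left(-52\right) 107 + r = \left(-52\right) 107 + \frac{47}{144} = -5564 + \frac{47}{144} = - \frac{801169}{144}$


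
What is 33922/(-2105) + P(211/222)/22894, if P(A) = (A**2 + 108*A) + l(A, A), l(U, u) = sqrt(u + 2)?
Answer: -38263717671127/2375088121080 + sqrt(145410)/5082468 ≈ -16.110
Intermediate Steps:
l(U, u) = sqrt(2 + u)
P(A) = A**2 + sqrt(2 + A) + 108*A (P(A) = (A**2 + 108*A) + sqrt(2 + A) = A**2 + sqrt(2 + A) + 108*A)
33922/(-2105) + P(211/222)/22894 = 33922/(-2105) + ((211/222)**2 + sqrt(2 + 211/222) + 108*(211/222))/22894 = 33922*(-1/2105) + ((211*(1/222))**2 + sqrt(2 + 211*(1/222)) + 108*(211*(1/222)))*(1/22894) = -33922/2105 + ((211/222)**2 + sqrt(2 + 211/222) + 108*(211/222))*(1/22894) = -33922/2105 + (44521/49284 + sqrt(655/222) + 3798/37)*(1/22894) = -33922/2105 + (44521/49284 + sqrt(145410)/222 + 3798/37)*(1/22894) = -33922/2105 + (5103457/49284 + sqrt(145410)/222)*(1/22894) = -33922/2105 + (5103457/1128307896 + sqrt(145410)/5082468) = -38263717671127/2375088121080 + sqrt(145410)/5082468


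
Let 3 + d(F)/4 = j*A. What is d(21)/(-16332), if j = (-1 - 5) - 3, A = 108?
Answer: 325/1361 ≈ 0.23880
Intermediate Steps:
j = -9 (j = -6 - 3 = -9)
d(F) = -3900 (d(F) = -12 + 4*(-9*108) = -12 + 4*(-972) = -12 - 3888 = -3900)
d(21)/(-16332) = -3900/(-16332) = -3900*(-1/16332) = 325/1361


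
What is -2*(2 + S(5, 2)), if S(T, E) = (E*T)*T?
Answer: -104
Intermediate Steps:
S(T, E) = E*T²
-2*(2 + S(5, 2)) = -2*(2 + 2*5²) = -2*(2 + 2*25) = -2*(2 + 50) = -2*52 = -104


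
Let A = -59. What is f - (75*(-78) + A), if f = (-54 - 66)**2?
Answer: 20309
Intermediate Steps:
f = 14400 (f = (-120)**2 = 14400)
f - (75*(-78) + A) = 14400 - (75*(-78) - 59) = 14400 - (-5850 - 59) = 14400 - 1*(-5909) = 14400 + 5909 = 20309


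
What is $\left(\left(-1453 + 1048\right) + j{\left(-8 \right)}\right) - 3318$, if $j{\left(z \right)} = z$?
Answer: $-3731$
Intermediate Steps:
$\left(\left(-1453 + 1048\right) + j{\left(-8 \right)}\right) - 3318 = \left(\left(-1453 + 1048\right) - 8\right) - 3318 = \left(-405 - 8\right) - 3318 = -413 - 3318 = -3731$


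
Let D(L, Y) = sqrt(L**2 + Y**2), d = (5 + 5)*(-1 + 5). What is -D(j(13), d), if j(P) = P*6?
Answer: -2*sqrt(1921) ≈ -87.658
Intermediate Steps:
j(P) = 6*P
d = 40 (d = 10*4 = 40)
-D(j(13), d) = -sqrt((6*13)**2 + 40**2) = -sqrt(78**2 + 1600) = -sqrt(6084 + 1600) = -sqrt(7684) = -2*sqrt(1921)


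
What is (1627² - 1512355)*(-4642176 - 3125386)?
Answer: -8814427400988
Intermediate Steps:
(1627² - 1512355)*(-4642176 - 3125386) = (2647129 - 1512355)*(-7767562) = 1134774*(-7767562) = -8814427400988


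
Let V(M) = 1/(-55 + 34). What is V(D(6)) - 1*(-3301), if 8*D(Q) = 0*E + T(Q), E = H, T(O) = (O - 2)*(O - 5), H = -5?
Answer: 69320/21 ≈ 3301.0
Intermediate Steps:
T(O) = (-5 + O)*(-2 + O) (T(O) = (-2 + O)*(-5 + O) = (-5 + O)*(-2 + O))
E = -5
D(Q) = 5/4 - 7*Q/8 + Q**2/8 (D(Q) = (0*(-5) + (10 + Q**2 - 7*Q))/8 = (0 + (10 + Q**2 - 7*Q))/8 = (10 + Q**2 - 7*Q)/8 = 5/4 - 7*Q/8 + Q**2/8)
V(M) = -1/21 (V(M) = 1/(-21) = -1/21)
V(D(6)) - 1*(-3301) = -1/21 - 1*(-3301) = -1/21 + 3301 = 69320/21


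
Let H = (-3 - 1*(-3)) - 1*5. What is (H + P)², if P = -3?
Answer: 64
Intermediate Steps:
H = -5 (H = (-3 + 3) - 5 = 0 - 5 = -5)
(H + P)² = (-5 - 3)² = (-8)² = 64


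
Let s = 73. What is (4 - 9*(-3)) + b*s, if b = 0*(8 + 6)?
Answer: 31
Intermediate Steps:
b = 0 (b = 0*14 = 0)
(4 - 9*(-3)) + b*s = (4 - 9*(-3)) + 0*73 = (4 + 27) + 0 = 31 + 0 = 31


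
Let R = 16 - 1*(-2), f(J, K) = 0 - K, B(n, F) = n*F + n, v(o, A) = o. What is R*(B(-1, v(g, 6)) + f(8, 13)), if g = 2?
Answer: -288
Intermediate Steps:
B(n, F) = n + F*n (B(n, F) = F*n + n = n + F*n)
f(J, K) = -K
R = 18 (R = 16 + 2 = 18)
R*(B(-1, v(g, 6)) + f(8, 13)) = 18*(-(1 + 2) - 1*13) = 18*(-1*3 - 13) = 18*(-3 - 13) = 18*(-16) = -288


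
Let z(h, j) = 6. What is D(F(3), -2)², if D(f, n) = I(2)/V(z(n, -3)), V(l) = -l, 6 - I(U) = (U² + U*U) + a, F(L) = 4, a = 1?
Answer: ¼ ≈ 0.25000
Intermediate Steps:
I(U) = 5 - 2*U² (I(U) = 6 - ((U² + U*U) + 1) = 6 - ((U² + U²) + 1) = 6 - (2*U² + 1) = 6 - (1 + 2*U²) = 6 + (-1 - 2*U²) = 5 - 2*U²)
D(f, n) = ½ (D(f, n) = (5 - 2*2²)/((-1*6)) = (5 - 2*4)/(-6) = (5 - 8)*(-⅙) = -3*(-⅙) = ½)
D(F(3), -2)² = (½)² = ¼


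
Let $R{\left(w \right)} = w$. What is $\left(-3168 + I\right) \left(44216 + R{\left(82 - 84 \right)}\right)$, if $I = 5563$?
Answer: $105892530$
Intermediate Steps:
$\left(-3168 + I\right) \left(44216 + R{\left(82 - 84 \right)}\right) = \left(-3168 + 5563\right) \left(44216 + \left(82 - 84\right)\right) = 2395 \left(44216 + \left(82 - 84\right)\right) = 2395 \left(44216 - 2\right) = 2395 \cdot 44214 = 105892530$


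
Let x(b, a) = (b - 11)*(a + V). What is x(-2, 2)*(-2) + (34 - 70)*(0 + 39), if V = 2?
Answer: -1300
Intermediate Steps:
x(b, a) = (-11 + b)*(2 + a) (x(b, a) = (b - 11)*(a + 2) = (-11 + b)*(2 + a))
x(-2, 2)*(-2) + (34 - 70)*(0 + 39) = (-22 - 11*2 + 2*(-2) + 2*(-2))*(-2) + (34 - 70)*(0 + 39) = (-22 - 22 - 4 - 4)*(-2) - 36*39 = -52*(-2) - 1404 = 104 - 1404 = -1300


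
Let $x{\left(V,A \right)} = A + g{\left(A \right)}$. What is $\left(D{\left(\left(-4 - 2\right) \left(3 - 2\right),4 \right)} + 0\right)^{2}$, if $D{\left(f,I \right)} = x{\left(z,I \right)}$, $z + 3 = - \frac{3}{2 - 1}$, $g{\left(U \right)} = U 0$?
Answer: $16$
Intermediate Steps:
$g{\left(U \right)} = 0$
$z = -6$ ($z = -3 - \frac{3}{2 - 1} = -3 - \frac{3}{1} = -3 - 3 = -6$)
$x{\left(V,A \right)} = A$ ($x{\left(V,A \right)} = A + 0 = A$)
$D{\left(f,I \right)} = I$
$\left(D{\left(\left(-4 - 2\right) \left(3 - 2\right),4 \right)} + 0\right)^{2} = \left(4 + 0\right)^{2} = 4^{2} = 16$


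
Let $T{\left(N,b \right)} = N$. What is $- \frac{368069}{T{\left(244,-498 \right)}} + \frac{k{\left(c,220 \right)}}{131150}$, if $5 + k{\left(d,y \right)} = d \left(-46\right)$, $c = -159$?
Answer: $- \frac{395659557}{262300} \approx -1508.4$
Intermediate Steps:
$k{\left(d,y \right)} = -5 - 46 d$ ($k{\left(d,y \right)} = -5 + d \left(-46\right) = -5 - 46 d$)
$- \frac{368069}{T{\left(244,-498 \right)}} + \frac{k{\left(c,220 \right)}}{131150} = - \frac{368069}{244} + \frac{-5 - -7314}{131150} = \left(-368069\right) \frac{1}{244} + \left(-5 + 7314\right) \frac{1}{131150} = - \frac{368069}{244} + 7309 \cdot \frac{1}{131150} = - \frac{368069}{244} + \frac{7309}{131150} = - \frac{395659557}{262300}$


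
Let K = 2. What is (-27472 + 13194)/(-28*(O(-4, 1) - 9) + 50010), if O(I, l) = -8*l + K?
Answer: -7139/25215 ≈ -0.28312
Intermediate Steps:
O(I, l) = 2 - 8*l (O(I, l) = -8*l + 2 = 2 - 8*l)
(-27472 + 13194)/(-28*(O(-4, 1) - 9) + 50010) = (-27472 + 13194)/(-28*((2 - 8*1) - 9) + 50010) = -14278/(-28*((2 - 8) - 9) + 50010) = -14278/(-28*(-6 - 9) + 50010) = -14278/(-28*(-15) + 50010) = -14278/(420 + 50010) = -14278/50430 = -14278*1/50430 = -7139/25215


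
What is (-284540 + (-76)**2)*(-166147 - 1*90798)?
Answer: 71627015980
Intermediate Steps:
(-284540 + (-76)**2)*(-166147 - 1*90798) = (-284540 + 5776)*(-166147 - 90798) = -278764*(-256945) = 71627015980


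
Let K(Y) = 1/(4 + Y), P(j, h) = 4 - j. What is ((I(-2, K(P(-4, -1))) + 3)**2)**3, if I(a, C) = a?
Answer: 1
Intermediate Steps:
((I(-2, K(P(-4, -1))) + 3)**2)**3 = ((-2 + 3)**2)**3 = (1**2)**3 = 1**3 = 1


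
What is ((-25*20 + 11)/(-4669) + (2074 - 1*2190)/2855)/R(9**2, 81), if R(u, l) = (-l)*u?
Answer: -854491/87458097195 ≈ -9.7703e-6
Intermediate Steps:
R(u, l) = -l*u
((-25*20 + 11)/(-4669) + (2074 - 1*2190)/2855)/R(9**2, 81) = ((-25*20 + 11)/(-4669) + (2074 - 1*2190)/2855)/((-1*81*9**2)) = ((-500 + 11)*(-1/4669) + (2074 - 2190)*(1/2855))/((-1*81*81)) = (-489*(-1/4669) - 116*1/2855)/(-6561) = (489/4669 - 116/2855)*(-1/6561) = (854491/13329995)*(-1/6561) = -854491/87458097195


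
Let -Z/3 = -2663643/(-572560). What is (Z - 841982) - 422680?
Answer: -724102865649/572560 ≈ -1.2647e+6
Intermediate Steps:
Z = -7990929/572560 (Z = -(-7990929)/(-572560) = -(-7990929)*(-1)/572560 = -3*2663643/572560 = -7990929/572560 ≈ -13.956)
(Z - 841982) - 422680 = (-7990929/572560 - 841982) - 422680 = -482093204849/572560 - 422680 = -724102865649/572560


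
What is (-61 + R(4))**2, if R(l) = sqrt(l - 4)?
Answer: 3721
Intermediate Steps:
R(l) = sqrt(-4 + l)
(-61 + R(4))**2 = (-61 + sqrt(-4 + 4))**2 = (-61 + sqrt(0))**2 = (-61 + 0)**2 = (-61)**2 = 3721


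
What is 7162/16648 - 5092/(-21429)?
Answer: 119123057/178374996 ≈ 0.66782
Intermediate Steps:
7162/16648 - 5092/(-21429) = 7162*(1/16648) - 5092*(-1/21429) = 3581/8324 + 5092/21429 = 119123057/178374996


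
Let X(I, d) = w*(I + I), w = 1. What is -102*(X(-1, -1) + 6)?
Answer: -408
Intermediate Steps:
X(I, d) = 2*I (X(I, d) = 1*(I + I) = 1*(2*I) = 2*I)
-102*(X(-1, -1) + 6) = -102*(2*(-1) + 6) = -102*(-2 + 6) = -102*4 = -408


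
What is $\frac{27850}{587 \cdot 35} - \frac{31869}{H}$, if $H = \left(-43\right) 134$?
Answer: $\frac{163044061}{23676058} \approx 6.8865$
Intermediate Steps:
$H = -5762$
$\frac{27850}{587 \cdot 35} - \frac{31869}{H} = \frac{27850}{587 \cdot 35} - \frac{31869}{-5762} = \frac{27850}{20545} - - \frac{31869}{5762} = 27850 \cdot \frac{1}{20545} + \frac{31869}{5762} = \frac{5570}{4109} + \frac{31869}{5762} = \frac{163044061}{23676058}$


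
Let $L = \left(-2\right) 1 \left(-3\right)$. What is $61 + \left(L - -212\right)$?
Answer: $279$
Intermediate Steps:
$L = 6$ ($L = \left(-2\right) \left(-3\right) = 6$)
$61 + \left(L - -212\right) = 61 + \left(6 - -212\right) = 61 + \left(6 + 212\right) = 61 + 218 = 279$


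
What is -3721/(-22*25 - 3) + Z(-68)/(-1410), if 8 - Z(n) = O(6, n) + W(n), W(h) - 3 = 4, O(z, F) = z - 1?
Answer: 2624411/389865 ≈ 6.7316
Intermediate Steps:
O(z, F) = -1 + z
W(h) = 7 (W(h) = 3 + 4 = 7)
Z(n) = -4 (Z(n) = 8 - ((-1 + 6) + 7) = 8 - (5 + 7) = 8 - 1*12 = 8 - 12 = -4)
-3721/(-22*25 - 3) + Z(-68)/(-1410) = -3721/(-22*25 - 3) - 4/(-1410) = -3721/(-550 - 3) - 4*(-1/1410) = -3721/(-553) + 2/705 = -3721*(-1/553) + 2/705 = 3721/553 + 2/705 = 2624411/389865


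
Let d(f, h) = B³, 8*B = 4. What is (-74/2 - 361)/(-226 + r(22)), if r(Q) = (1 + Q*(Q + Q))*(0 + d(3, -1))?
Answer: 3184/839 ≈ 3.7950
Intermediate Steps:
B = ½ (B = (⅛)*4 = ½ ≈ 0.50000)
d(f, h) = ⅛ (d(f, h) = (½)³ = ⅛)
r(Q) = ⅛ + Q²/4 (r(Q) = (1 + Q*(Q + Q))*(0 + ⅛) = (1 + Q*(2*Q))*(⅛) = (1 + 2*Q²)*(⅛) = ⅛ + Q²/4)
(-74/2 - 361)/(-226 + r(22)) = (-74/2 - 361)/(-226 + (⅛ + (¼)*22²)) = (-74*½ - 361)/(-226 + (⅛ + (¼)*484)) = (-37 - 361)/(-226 + (⅛ + 121)) = -398/(-226 + 969/8) = -398/(-839/8) = -398*(-8/839) = 3184/839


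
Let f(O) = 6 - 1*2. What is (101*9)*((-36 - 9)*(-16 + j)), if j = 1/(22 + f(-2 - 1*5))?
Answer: 16975575/26 ≈ 6.5291e+5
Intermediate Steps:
f(O) = 4 (f(O) = 6 - 2 = 4)
j = 1/26 (j = 1/(22 + 4) = 1/26 ≈ 0.038462)
(101*9)*((-36 - 9)*(-16 + j)) = (101*9)*((-36 - 9)*(-16 + 1/26)) = 909*(-45*(-415/26)) = 909*(18675/26) = 16975575/26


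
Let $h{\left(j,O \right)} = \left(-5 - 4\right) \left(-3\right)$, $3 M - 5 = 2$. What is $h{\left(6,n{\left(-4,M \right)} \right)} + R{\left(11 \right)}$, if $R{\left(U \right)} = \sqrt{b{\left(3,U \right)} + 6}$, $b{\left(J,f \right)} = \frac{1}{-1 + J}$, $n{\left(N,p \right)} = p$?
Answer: $27 + \frac{\sqrt{26}}{2} \approx 29.549$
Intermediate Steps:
$M = \frac{7}{3}$ ($M = \frac{5}{3} + \frac{1}{3} \cdot 2 = \frac{5}{3} + \frac{2}{3} = \frac{7}{3} \approx 2.3333$)
$h{\left(j,O \right)} = 27$ ($h{\left(j,O \right)} = \left(-9\right) \left(-3\right) = 27$)
$R{\left(U \right)} = \frac{\sqrt{26}}{2}$ ($R{\left(U \right)} = \sqrt{\frac{1}{-1 + 3} + 6} = \sqrt{\frac{1}{2} + 6} = \sqrt{\frac{13}{2}} = \frac{\sqrt{26}}{2}$)
$h{\left(6,n{\left(-4,M \right)} \right)} + R{\left(11 \right)} = 27 + \frac{\sqrt{26}}{2}$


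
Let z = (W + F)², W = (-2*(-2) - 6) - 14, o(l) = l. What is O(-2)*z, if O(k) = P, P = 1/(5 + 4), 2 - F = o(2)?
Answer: 256/9 ≈ 28.444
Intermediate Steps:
F = 0 (F = 2 - 1*2 = 2 - 2 = 0)
P = ⅑ (P = 1/9 = ⅑ ≈ 0.11111)
O(k) = ⅑
W = -16 (W = (4 - 6) - 14 = -2 - 14 = -16)
z = 256 (z = (-16 + 0)² = (-16)² = 256)
O(-2)*z = (⅑)*256 = 256/9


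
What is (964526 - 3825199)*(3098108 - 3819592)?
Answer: 2063929798732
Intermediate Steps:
(964526 - 3825199)*(3098108 - 3819592) = -2860673*(-721484) = 2063929798732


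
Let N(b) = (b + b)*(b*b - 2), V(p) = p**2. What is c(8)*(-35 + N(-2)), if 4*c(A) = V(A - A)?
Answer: 0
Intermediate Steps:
c(A) = 0 (c(A) = (A - A)**2/4 = (1/4)*0**2 = (1/4)*0 = 0)
N(b) = 2*b*(-2 + b**2) (N(b) = (2*b)*(b**2 - 2) = (2*b)*(-2 + b**2) = 2*b*(-2 + b**2))
c(8)*(-35 + N(-2)) = 0*(-35 + 2*(-2)*(-2 + (-2)**2)) = 0*(-35 + 2*(-2)*(-2 + 4)) = 0*(-35 + 2*(-2)*2) = 0*(-35 - 8) = 0*(-43) = 0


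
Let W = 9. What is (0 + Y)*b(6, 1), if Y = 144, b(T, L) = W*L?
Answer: 1296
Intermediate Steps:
b(T, L) = 9*L
(0 + Y)*b(6, 1) = (0 + 144)*(9*1) = 144*9 = 1296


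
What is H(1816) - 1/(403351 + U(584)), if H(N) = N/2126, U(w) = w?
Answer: 366771917/429382905 ≈ 0.85418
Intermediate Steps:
H(N) = N/2126 (H(N) = N*(1/2126) = N/2126)
H(1816) - 1/(403351 + U(584)) = (1/2126)*1816 - 1/(403351 + 584) = 908/1063 - 1/403935 = 366771917/429382905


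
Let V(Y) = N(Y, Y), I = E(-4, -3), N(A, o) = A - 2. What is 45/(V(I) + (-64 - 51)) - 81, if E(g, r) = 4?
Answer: -9198/113 ≈ -81.398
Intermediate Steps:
N(A, o) = -2 + A
I = 4
V(Y) = -2 + Y
45/(V(I) + (-64 - 51)) - 81 = 45/((-2 + 4) + (-64 - 51)) - 81 = 45/(2 - 115) - 81 = 45/(-113) - 81 = 45*(-1/113) - 81 = -45/113 - 81 = -9198/113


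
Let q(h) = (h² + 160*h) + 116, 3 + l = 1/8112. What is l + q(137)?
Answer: 330985825/8112 ≈ 40802.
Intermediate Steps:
l = -24335/8112 (l = -3 + 1/8112 = -24335/8112 ≈ -2.9999)
q(h) = 116 + h² + 160*h
l + q(137) = -24335/8112 + (116 + 137² + 160*137) = -24335/8112 + (116 + 18769 + 21920) = -24335/8112 + 40805 = 330985825/8112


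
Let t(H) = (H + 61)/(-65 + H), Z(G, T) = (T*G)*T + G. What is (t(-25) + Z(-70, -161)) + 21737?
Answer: -8964017/5 ≈ -1.7928e+6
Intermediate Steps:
Z(G, T) = G + G*T**2 (Z(G, T) = (G*T)*T + G = G*T**2 + G = G + G*T**2)
t(H) = (61 + H)/(-65 + H)
(t(-25) + Z(-70, -161)) + 21737 = ((61 - 25)/(-65 - 25) - 70*(1 + (-161)**2)) + 21737 = (36/(-90) - 70*(1 + 25921)) + 21737 = (-1/90*36 - 70*25922) + 21737 = (-2/5 - 1814540) + 21737 = -9072702/5 + 21737 = -8964017/5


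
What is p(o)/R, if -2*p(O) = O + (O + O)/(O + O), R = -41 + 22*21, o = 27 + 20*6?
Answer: -74/421 ≈ -0.17577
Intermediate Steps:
o = 147 (o = 27 + 120 = 147)
R = 421 (R = -41 + 462 = 421)
p(O) = -½ - O/2 (p(O) = -(O + (O + O)/(O + O))/2 = -(O + (2*O)/((2*O)))/2 = -(O + (2*O)*(1/(2*O)))/2 = -(O + 1)/2 = -(1 + O)/2 = -½ - O/2)
p(o)/R = (-½ - ½*147)/421 = (-½ - 147/2)*(1/421) = -74*1/421 = -74/421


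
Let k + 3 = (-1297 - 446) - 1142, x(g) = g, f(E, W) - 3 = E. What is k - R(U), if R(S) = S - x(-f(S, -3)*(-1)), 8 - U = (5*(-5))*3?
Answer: -2885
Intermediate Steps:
f(E, W) = 3 + E
U = 83 (U = 8 - 5*(-5)*3 = 8 - (-25)*3 = 8 - 1*(-75) = 8 + 75 = 83)
R(S) = -3 (R(S) = S - (-(3 + S))*(-1) = S - (-3 - S)*(-1) = S - (3 + S) = S + (-3 - S) = -3)
k = -2888 (k = -3 + ((-1297 - 446) - 1142) = -3 + (-1743 - 1142) = -3 - 2885 = -2888)
k - R(U) = -2888 - 1*(-3) = -2888 + 3 = -2885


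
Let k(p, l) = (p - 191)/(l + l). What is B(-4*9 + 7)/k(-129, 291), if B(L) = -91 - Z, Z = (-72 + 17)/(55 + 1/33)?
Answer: 47561331/290560 ≈ 163.69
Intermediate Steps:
Z = -1815/1816 (Z = -55/(55 + 1*(1/33)) = -55/(55 + 1/33) = -55/1816/33 = -55*33/1816 = -1815/1816 ≈ -0.99945)
B(L) = -163441/1816 (B(L) = -91 - 1*(-1815/1816) = -91 + 1815/1816 = -163441/1816)
k(p, l) = (-191 + p)/(2*l) (k(p, l) = (-191 + p)/((2*l)) = (-191 + p)*(1/(2*l)) = (-191 + p)/(2*l))
B(-4*9 + 7)/k(-129, 291) = -163441*582/(-191 - 129)/1816 = -163441/(1816*((½)*(1/291)*(-320))) = -163441/(1816*(-160/291)) = -163441/1816*(-291/160) = 47561331/290560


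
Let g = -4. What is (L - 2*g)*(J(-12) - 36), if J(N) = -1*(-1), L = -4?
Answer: -140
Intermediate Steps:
J(N) = 1
(L - 2*g)*(J(-12) - 36) = (-4 - 2*(-4))*(1 - 36) = (-4 + 8)*(-35) = 4*(-35) = -140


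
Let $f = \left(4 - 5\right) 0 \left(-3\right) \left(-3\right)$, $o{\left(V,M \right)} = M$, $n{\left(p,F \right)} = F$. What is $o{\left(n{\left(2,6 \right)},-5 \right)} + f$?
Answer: $-5$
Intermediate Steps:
$f = 0$ ($f = \left(-1\right) 0 \left(-3\right) \left(-3\right) = 0 \left(-3\right) \left(-3\right) = 0 \left(-3\right) = 0$)
$o{\left(n{\left(2,6 \right)},-5 \right)} + f = -5 + 0 = -5$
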